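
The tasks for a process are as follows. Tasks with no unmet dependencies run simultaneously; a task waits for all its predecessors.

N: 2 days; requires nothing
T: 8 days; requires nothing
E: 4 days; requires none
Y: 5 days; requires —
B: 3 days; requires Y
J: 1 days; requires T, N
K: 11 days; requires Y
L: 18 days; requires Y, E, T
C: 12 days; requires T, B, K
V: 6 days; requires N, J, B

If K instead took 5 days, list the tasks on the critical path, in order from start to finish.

Actual critical path: Y→K→C = 5+11+12 = 28 ⇒ 28 days.
K lies on that path, so at 5 days the path becomes 22 days.
Now T→L = 8+18 = 26 is longest, so the finish becomes 26 days.

T, L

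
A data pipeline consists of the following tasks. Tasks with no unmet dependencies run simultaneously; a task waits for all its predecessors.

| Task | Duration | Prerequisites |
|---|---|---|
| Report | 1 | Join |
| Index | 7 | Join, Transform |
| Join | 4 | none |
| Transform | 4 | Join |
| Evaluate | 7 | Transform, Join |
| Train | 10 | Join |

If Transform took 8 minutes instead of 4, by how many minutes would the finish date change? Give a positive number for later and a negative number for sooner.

4

Actual critical path: Join→Transform→Evaluate = 4+4+7 = 15 ⇒ 15 minutes.
Since Transform is critical, the +4 change carries straight to that chain (now 19 minutes).
That remains the longest chain; total 19 minutes.
Change in finish: 19 − 15 = +4 minutes.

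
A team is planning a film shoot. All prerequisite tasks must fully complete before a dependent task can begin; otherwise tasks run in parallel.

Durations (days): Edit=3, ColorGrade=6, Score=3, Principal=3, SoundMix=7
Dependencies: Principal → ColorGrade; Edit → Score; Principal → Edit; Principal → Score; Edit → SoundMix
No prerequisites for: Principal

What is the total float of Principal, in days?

0

Critical path: Principal→Edit→SoundMix = 3+3+7 = 13, so the finish is 13 days.
The longest chain containing Principal totals 13 days.
Float = 13 − 13 = 0.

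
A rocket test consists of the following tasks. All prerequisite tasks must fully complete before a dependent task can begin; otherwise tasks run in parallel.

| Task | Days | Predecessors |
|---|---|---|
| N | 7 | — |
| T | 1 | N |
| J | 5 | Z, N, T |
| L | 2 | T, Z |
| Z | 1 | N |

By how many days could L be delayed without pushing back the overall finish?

N→T→J = 7+1+5 = 13 sets the makespan at 13 days.
Longest path through L: 10 days (earliest finish 10, latest finish 13).
So L can slip 13 − 10 = 3 days.

3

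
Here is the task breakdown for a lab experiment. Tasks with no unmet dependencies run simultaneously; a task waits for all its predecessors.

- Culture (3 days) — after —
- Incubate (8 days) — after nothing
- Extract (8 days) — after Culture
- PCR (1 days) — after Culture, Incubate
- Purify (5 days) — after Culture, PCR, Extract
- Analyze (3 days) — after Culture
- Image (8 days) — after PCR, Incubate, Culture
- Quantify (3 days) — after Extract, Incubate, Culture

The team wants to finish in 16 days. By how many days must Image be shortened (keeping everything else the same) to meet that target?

1

Current finish: 17 days; target: 16.
Image is on every critical path, so each day cut from Image cuts the finish by one (this holds down to a finish of 16).
Need 17 − 16 = 1 day off Image → Image becomes 7 days, finish becomes 16.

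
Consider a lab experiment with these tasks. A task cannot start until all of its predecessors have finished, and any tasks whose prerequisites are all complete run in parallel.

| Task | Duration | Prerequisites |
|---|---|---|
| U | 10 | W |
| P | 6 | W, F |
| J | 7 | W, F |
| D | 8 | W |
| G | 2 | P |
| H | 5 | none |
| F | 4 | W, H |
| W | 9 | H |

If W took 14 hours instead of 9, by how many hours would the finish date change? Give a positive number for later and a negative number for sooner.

5

As given, the longest chain is H→W→F→P→G = 5+9+4+6+2 = 26, so the finish is 26 hours.
W lies on that path, so at 14 hours the path becomes 31 hours.
No other chain overtakes it, so the finish is 31 hours.
Change in finish: 31 − 26 = +5 hours.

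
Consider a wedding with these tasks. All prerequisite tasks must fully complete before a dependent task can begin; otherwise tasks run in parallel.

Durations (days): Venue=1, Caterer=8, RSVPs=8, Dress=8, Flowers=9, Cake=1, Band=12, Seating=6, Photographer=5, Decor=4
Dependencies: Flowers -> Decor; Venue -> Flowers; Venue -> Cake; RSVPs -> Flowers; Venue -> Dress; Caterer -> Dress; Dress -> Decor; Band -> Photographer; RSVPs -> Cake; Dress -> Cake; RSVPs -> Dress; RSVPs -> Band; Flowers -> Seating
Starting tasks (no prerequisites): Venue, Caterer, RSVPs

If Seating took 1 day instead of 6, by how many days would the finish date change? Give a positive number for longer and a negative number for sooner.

0

Actual critical path: RSVPs→Band→Photographer = 8+12+5 = 25 ⇒ 25 days.
The longest path through Seating is only 23 days, so Seating has float 2.
That remains the longest chain; total 25 days.
Change in finish: 25 − 25 = +0 days.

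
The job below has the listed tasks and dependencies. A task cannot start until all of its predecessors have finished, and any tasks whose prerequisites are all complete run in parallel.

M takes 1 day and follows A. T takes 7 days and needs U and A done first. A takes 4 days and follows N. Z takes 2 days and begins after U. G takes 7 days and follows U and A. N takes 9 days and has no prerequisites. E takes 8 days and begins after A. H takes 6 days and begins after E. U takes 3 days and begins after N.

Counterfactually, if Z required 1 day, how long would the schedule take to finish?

27

Critical path before the change: N→A→E→H = 9+4+8+6 = 27 giving 27 days.
The longest path through Z is only 14 days, so Z has float 13.
The critical path is still N→A→E→H; finish is now 27 days.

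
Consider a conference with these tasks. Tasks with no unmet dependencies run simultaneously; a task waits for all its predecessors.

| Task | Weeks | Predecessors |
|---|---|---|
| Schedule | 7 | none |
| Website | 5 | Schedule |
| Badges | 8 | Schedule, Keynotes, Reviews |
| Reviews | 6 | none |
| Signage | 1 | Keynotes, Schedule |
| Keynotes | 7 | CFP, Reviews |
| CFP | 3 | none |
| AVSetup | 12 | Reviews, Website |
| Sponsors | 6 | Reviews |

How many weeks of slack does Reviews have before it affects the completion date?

Schedule→Website→AVSetup = 7+5+12 = 24 sets the makespan at 24 weeks.
The longest chain containing Reviews totals 21 weeks.
Float = 24 − 21 = 3.

3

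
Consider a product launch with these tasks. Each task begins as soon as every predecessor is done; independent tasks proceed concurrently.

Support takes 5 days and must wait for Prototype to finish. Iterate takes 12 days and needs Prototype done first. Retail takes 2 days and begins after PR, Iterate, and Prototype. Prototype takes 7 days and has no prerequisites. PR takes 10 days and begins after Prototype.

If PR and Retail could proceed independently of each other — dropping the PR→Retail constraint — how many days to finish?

21

With the dependency in place, Prototype→Iterate→Retail = 7+12+2 = 21 sets the finish at 21 days.
Dropping PR→Retail doesn't change Retail's earliest start (19); another predecessor still binds.
New critical path: Prototype→Iterate→Retail = 7+12+2 = 21 ⇒ 21 days.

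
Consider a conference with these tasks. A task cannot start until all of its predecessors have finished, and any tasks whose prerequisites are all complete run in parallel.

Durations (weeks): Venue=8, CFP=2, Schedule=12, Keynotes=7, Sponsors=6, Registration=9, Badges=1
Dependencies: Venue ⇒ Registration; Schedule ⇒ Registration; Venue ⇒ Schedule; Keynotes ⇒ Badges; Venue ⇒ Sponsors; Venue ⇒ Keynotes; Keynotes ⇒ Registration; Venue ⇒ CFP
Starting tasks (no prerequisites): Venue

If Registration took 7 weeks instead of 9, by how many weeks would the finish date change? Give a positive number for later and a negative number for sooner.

Baseline: Venue→Schedule→Registration = 8+12+9 = 29 → 29 weeks.
Registration lies on that path, so at 7 weeks the path becomes 27 weeks.
No other chain overtakes it, so the finish is 27 weeks.
Change in finish: 27 − 29 = -2 weeks.

-2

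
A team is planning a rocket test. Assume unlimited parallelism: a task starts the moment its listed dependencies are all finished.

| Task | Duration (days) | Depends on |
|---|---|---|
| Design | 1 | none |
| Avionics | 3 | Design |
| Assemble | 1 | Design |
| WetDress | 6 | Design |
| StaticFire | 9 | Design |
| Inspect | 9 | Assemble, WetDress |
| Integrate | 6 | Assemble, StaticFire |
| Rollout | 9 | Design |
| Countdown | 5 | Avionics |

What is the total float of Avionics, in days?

Critical path: Design→WetDress→Inspect = 1+6+9 = 16, so the finish is 16 days.
The longest chain containing Avionics totals 9 days.
Slack of Avionics = 8 − 1 = 7 days.

7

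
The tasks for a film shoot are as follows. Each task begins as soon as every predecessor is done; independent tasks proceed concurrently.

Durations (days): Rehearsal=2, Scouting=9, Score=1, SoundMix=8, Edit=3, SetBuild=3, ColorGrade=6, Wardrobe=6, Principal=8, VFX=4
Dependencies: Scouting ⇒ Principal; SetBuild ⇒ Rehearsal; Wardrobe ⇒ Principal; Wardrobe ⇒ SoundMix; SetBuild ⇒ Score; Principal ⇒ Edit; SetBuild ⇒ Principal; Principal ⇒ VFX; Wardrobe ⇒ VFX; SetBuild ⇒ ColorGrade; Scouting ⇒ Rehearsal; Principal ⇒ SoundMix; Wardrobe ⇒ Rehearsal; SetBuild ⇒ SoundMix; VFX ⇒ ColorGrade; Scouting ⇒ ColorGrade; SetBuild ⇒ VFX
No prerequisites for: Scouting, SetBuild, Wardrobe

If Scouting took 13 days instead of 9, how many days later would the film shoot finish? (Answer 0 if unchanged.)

As given, the longest chain is Scouting→Principal→VFX→ColorGrade = 9+8+4+6 = 27, so the finish is 27 days.
Since Scouting is critical, the +4 change carries straight to that chain (now 31 days).
No other chain overtakes it, so the finish is 31 days.
Change in finish: 31 − 27 = +4 days.

4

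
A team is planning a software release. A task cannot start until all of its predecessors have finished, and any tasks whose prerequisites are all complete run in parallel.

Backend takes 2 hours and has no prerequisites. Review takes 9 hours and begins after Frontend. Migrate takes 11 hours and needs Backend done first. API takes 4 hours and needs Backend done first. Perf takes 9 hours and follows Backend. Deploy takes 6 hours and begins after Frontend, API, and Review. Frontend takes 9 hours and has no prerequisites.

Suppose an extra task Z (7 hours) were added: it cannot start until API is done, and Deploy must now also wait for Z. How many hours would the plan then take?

24

Originally the plan takes 24 hours.
With Z inserted, Deploy now waits for max(Frontend, API, Review, Z).
New critical path: Frontend→Review→Deploy = 9+9+6 = 24 ⇒ 24 hours.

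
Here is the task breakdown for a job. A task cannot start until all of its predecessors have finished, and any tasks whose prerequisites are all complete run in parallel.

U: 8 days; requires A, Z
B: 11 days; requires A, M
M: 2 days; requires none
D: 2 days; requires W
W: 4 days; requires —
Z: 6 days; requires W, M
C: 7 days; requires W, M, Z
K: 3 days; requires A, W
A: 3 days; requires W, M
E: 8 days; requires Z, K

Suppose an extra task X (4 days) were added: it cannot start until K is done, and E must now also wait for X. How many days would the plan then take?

22

Originally the plan takes 18 days.
With X inserted, E now waits for max(Z, K, X).
New critical path: W→A→K→X→E = 4+3+3+4+8 = 22 ⇒ 22 days.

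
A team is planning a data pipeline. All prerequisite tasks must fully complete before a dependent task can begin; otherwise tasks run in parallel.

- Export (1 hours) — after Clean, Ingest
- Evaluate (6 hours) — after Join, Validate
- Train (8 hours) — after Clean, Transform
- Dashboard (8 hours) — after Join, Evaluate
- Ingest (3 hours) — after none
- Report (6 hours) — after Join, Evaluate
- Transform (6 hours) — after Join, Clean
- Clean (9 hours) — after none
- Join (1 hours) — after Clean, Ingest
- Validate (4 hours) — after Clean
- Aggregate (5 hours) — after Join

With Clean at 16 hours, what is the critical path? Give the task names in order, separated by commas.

Clean, Validate, Evaluate, Dashboard

Actual critical path: Clean→Validate→Evaluate→Dashboard = 9+4+6+8 = 27 ⇒ 27 hours.
Clean lies on that path, so at 16 hours the path becomes 34 hours.
No other chain overtakes it, so the finish is 34 hours.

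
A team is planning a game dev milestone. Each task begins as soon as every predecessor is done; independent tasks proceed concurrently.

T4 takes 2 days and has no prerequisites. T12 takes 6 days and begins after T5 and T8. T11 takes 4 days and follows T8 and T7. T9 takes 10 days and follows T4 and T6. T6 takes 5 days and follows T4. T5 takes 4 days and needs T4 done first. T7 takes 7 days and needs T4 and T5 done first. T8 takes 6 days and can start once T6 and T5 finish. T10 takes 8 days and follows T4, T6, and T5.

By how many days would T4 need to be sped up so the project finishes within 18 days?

1

Current finish: 19 days; target: 18.
T4 is on every critical path, so each day cut from T4 cuts the finish by one (this holds down to a finish of 18).
Need 19 − 18 = 1 day off T4 → T4 becomes 1 day, finish becomes 18.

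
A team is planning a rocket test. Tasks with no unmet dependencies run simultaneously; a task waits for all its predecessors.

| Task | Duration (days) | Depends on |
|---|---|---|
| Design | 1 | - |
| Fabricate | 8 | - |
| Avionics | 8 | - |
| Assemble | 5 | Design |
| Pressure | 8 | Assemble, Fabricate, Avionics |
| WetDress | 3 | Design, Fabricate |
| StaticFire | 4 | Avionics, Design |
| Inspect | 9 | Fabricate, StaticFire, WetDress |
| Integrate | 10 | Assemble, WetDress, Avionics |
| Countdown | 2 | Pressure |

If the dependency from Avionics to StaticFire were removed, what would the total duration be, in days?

Original critical path: Fabricate→WetDress→Integrate = 8+3+10 = 21 ⇒ 21 days.
Without Avionics→StaticFire, StaticFire's earliest start moves from 8 to 1.
New critical path: Fabricate→WetDress→Integrate = 8+3+10 = 21 ⇒ 21 days.

21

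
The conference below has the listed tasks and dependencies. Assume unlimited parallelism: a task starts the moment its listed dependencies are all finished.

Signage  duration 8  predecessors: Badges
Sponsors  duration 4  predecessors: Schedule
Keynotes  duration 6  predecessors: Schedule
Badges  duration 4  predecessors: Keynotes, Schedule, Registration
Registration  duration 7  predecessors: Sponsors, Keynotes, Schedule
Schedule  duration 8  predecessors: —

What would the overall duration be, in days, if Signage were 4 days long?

29

The binding path is Schedule→Keynotes→Registration→Badges→Signage = 8+6+7+4+8 = 33; finish at 33 days.
Signage lies on that path, so at 4 days the path becomes 29 days.
The critical path is still Schedule→Keynotes→Registration→Badges→Signage; finish is now 29 days.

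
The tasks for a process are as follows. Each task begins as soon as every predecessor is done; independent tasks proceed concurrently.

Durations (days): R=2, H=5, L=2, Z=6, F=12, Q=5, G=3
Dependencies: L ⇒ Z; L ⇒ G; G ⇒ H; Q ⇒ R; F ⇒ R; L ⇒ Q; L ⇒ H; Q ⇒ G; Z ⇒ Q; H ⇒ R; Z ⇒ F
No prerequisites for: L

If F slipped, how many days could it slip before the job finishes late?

L→Z→Q→G→H→R = 2+6+5+3+5+2 = 23 sets the makespan at 23 days.
Longest path through F: 22 days (earliest finish 20, latest finish 21).
Float = 23 − 22 = 1.

1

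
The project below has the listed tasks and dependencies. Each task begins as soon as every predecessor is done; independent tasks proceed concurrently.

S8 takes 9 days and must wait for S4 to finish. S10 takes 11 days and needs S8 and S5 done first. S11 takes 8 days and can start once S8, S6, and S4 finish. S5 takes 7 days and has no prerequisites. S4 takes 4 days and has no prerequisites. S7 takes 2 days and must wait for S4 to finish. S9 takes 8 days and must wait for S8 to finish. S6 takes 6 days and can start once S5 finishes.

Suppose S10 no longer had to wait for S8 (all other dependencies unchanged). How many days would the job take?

21

Before: longest chain S4→S8→S10 = 4+9+11 = 24, finish 24.
Without S8→S10, S10's earliest start moves from 13 to 7.
New critical path: S4→S8→S9 = 4+9+8 = 21 ⇒ 21 days.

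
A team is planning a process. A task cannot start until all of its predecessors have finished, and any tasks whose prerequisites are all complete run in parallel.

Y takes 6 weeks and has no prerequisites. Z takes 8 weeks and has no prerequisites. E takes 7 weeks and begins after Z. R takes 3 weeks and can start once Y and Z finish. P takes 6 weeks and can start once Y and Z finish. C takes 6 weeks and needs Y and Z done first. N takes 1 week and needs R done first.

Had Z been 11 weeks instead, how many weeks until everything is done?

Actual critical path: Z→E = 8+7 = 15 ⇒ 15 weeks.
Since Z is critical, the +3 change carries straight to that chain (now 18 weeks).
No other chain overtakes it, so the finish is 18 weeks.

18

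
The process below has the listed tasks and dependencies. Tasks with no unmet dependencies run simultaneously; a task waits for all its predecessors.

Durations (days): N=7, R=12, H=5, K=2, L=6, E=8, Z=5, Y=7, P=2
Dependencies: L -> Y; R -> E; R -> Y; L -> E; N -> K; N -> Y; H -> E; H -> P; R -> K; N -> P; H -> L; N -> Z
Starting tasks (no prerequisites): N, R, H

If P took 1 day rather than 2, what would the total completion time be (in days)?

Actual critical path: R→E = 12+8 = 20 ⇒ 20 days.
P is off the critical path — its longest chain is 9 days, giving 11 of slack.
No other chain overtakes it, so the finish is 20 days.

20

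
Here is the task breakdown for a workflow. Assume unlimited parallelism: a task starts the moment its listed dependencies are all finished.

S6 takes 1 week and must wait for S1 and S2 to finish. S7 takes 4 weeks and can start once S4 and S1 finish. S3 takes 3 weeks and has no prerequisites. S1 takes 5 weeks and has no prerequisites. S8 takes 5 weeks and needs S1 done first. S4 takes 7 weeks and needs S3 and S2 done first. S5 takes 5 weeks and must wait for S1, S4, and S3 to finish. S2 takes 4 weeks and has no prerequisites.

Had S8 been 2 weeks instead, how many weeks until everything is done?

Baseline: S2→S4→S5 = 4+7+5 = 16 → 16 weeks.
S8 has 6 weeks of float (longest path through it is 10).
The critical path is still S2→S4→S5; finish is now 16 weeks.

16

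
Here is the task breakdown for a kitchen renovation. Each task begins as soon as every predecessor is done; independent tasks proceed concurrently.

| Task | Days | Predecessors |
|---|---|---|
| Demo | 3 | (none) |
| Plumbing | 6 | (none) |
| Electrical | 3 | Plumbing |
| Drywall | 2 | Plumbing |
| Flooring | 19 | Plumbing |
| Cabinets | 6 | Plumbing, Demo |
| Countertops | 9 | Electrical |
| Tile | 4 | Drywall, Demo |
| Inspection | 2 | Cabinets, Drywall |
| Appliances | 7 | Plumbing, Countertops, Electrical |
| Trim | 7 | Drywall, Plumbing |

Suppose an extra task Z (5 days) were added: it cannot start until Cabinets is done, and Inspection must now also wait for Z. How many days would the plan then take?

25

Originally the plan takes 25 days.
With Z inserted, Inspection now waits for max(Cabinets, Drywall, Z).
New critical path: Plumbing→Electrical→Countertops→Appliances = 6+3+9+7 = 25 ⇒ 25 days.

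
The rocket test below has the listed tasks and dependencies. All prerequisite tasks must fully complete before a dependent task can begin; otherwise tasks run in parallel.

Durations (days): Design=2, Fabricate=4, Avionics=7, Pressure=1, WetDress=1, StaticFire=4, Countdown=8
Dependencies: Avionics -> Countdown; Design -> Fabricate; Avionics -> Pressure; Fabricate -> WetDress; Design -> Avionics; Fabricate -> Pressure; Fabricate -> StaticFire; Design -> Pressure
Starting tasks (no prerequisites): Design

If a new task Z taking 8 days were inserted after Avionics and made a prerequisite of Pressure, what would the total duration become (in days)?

Originally the project takes 17 days.
With Z inserted, Pressure now waits for max(Design, Avionics, Fabricate, Z).
New critical path: Design→Avionics→Z→Pressure = 2+7+8+1 = 18 ⇒ 18 days.

18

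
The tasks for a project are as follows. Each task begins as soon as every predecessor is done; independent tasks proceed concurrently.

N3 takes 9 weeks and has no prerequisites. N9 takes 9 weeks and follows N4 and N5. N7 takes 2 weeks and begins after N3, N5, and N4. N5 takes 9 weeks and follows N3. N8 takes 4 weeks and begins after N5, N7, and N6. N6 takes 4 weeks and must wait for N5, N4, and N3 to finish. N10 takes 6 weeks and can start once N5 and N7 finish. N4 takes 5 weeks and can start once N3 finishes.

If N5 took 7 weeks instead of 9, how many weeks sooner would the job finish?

As given, the longest chain is N3→N5→N9 = 9+9+9 = 27, so the finish is 27 weeks.
N5 is on the critical path; changing it to 7 makes that path 25 weeks.
That remains the longest chain; total 25 weeks.
Change in finish: 25 − 27 = -2 weeks.

2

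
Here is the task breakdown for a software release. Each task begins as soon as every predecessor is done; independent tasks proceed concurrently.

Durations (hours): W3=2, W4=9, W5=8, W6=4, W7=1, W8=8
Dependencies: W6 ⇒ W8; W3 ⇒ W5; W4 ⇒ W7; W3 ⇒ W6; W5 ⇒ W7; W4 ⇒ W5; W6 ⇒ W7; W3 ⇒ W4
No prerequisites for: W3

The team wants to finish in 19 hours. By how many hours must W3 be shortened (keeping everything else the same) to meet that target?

1

Current finish: 20 hours; target: 19.
W3 is on every critical path, so each hour cut from W3 cuts the finish by one (this holds down to a finish of 19).
Need 20 − 19 = 1 hour off W3 → W3 becomes 1 hour, finish becomes 19.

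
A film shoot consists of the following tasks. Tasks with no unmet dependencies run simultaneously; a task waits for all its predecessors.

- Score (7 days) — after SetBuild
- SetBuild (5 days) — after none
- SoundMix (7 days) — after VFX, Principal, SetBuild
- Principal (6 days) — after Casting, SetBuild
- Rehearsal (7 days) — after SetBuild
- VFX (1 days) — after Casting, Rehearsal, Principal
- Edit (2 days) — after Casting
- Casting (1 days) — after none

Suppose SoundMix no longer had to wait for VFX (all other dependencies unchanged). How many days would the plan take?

18

Original critical path: SetBuild→Rehearsal→VFX→SoundMix = 5+7+1+7 = 20 ⇒ 20 days.
Without VFX→SoundMix, SoundMix's earliest start moves from 13 to 11.
After: SetBuild→Principal→SoundMix = 5+6+7 = 18 → 18 days.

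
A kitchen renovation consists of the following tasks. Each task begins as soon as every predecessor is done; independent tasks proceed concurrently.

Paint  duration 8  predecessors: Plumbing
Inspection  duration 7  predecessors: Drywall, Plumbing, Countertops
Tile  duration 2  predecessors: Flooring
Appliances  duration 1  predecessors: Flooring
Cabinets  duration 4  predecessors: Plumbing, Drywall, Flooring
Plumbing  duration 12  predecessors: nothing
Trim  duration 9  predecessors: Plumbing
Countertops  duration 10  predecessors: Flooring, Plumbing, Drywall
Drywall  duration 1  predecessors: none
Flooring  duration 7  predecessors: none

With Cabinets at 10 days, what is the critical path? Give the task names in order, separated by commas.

Plumbing, Countertops, Inspection

Actual critical path: Plumbing→Countertops→Inspection = 12+10+7 = 29 ⇒ 29 days.
Cabinets has 13 days of float (longest path through it is 16).
The critical path is still Plumbing→Countertops→Inspection; finish is now 29 days.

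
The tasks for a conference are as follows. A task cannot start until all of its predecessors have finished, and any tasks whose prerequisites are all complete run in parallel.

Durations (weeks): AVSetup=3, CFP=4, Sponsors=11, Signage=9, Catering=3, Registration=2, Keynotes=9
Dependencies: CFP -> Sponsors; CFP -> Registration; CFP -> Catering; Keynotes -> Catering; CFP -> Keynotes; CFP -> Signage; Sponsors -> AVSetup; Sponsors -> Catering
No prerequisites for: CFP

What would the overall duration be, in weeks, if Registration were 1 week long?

The binding path is CFP→Sponsors→Catering = 4+11+3 = 18; finish at 18 weeks.
Registration is off the critical path — its longest chain is 6 weeks, giving 12 of slack.
No other chain overtakes it, so the finish is 18 weeks.

18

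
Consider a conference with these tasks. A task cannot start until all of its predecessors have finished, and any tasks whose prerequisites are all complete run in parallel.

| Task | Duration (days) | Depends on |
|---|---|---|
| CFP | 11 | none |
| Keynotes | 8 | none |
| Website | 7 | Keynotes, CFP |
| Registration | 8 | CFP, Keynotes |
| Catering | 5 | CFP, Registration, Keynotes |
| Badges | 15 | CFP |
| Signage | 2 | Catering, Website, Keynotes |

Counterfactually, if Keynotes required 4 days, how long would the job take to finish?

Baseline: CFP→Registration→Catering→Signage = 11+8+5+2 = 26 → 26 days.
The longest path through Keynotes is only 23 days, so Keynotes has float 3.
The critical path is still CFP→Registration→Catering→Signage; finish is now 26 days.

26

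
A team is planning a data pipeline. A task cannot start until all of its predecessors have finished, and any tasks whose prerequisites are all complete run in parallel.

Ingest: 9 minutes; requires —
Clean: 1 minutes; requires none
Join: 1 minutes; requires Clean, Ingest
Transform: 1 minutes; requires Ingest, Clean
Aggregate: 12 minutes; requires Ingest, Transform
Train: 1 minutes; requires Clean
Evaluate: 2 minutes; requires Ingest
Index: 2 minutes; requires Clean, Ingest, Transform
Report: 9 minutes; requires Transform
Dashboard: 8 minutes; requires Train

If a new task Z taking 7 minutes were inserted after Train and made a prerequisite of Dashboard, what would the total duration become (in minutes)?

Originally the project takes 22 minutes.
With Z inserted, Dashboard now waits for max(Train, Z).
New critical path: Ingest→Transform→Aggregate = 9+1+12 = 22 ⇒ 22 minutes.

22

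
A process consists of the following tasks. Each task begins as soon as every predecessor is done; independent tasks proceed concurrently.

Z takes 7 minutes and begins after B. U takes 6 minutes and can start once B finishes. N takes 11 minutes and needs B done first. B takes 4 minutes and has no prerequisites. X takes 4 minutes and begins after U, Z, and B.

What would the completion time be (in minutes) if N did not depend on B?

15

Before: longest chain B→Z→X = 4+7+4 = 15, finish 15.
Without B→N, N's earliest start moves from 4 to 0.
New critical path: B→Z→X = 4+7+4 = 15 ⇒ 15 minutes.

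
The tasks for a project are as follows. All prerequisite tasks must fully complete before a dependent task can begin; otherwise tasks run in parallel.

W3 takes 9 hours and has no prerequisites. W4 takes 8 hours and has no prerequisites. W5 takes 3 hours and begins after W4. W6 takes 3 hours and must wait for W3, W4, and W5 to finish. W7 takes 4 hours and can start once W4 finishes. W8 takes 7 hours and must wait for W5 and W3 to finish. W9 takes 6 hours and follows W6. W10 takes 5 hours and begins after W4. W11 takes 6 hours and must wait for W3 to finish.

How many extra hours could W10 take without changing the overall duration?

7

W4→W5→W6→W9 = 8+3+3+6 = 20 sets the makespan at 20 hours.
Longest path through W10: 13 hours (earliest finish 13, latest finish 20).
Float = 20 − 13 = 7.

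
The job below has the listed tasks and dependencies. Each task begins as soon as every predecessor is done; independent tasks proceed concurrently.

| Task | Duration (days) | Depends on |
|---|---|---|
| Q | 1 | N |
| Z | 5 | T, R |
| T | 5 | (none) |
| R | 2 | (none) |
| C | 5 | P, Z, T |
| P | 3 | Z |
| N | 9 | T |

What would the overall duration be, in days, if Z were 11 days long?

Baseline: T→Z→P→C = 5+5+3+5 = 18 → 18 days.
Z is on the critical path; changing it to 11 makes that path 24 days.
That remains the longest chain; total 24 days.

24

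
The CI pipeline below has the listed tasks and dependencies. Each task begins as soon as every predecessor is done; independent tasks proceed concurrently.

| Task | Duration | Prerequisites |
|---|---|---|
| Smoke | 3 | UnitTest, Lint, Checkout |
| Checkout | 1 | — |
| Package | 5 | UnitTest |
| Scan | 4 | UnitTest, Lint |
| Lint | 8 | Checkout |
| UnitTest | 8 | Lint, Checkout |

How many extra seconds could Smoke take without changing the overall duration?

Checkout→Lint→UnitTest→Package = 1+8+8+5 = 22 sets the makespan at 22 seconds.
The longest chain containing Smoke totals 20 seconds.
Float = 22 − 20 = 2.

2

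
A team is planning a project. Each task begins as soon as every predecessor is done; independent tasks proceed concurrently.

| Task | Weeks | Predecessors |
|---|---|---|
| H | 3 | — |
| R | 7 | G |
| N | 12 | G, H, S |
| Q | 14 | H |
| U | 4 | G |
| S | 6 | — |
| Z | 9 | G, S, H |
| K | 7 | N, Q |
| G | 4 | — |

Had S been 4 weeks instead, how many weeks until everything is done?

24

The binding path is S→N→K = 6+12+7 = 25; finish at 25 weeks.
Since S is critical, the -2 change carries straight to that chain (now 23 weeks).
New critical path: H→Q→K = 3+14+7 = 24 ⇒ 24 weeks.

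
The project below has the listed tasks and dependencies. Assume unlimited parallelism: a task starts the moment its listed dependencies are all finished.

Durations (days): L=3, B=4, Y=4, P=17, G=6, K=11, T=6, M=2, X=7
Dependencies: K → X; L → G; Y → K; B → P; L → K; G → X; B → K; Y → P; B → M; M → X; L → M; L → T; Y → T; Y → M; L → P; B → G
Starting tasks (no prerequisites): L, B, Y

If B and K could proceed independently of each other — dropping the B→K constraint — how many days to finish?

22

Before: longest chain B→K→X = 4+11+7 = 22, finish 22.
Dropping B→K doesn't change K's earliest start (4); another predecessor still binds.
After: Y→K→X = 4+11+7 = 22 → 22 days.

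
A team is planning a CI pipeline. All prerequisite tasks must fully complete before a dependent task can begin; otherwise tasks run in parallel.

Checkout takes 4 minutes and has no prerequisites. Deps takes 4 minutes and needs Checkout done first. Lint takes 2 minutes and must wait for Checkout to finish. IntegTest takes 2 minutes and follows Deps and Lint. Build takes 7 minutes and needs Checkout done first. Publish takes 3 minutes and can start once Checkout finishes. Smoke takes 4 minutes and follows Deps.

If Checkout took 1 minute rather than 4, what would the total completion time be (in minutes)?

Actual critical path: Checkout→Deps→Smoke = 4+4+4 = 12 ⇒ 12 minutes.
Checkout lies on that path, so at 1 minute the path becomes 9 minutes.
The critical path is still Checkout→Deps→Smoke; finish is now 9 minutes.

9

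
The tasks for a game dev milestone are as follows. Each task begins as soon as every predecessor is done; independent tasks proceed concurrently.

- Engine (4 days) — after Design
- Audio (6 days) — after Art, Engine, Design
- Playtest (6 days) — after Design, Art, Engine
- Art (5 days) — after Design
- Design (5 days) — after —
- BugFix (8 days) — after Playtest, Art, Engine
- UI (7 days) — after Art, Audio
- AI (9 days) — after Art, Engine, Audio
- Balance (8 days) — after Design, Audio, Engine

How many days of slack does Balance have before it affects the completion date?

1

The longest chain is Design→Art→Audio→AI = 5+5+6+9 = 25; overall finish 25 days.
Balance finishes as early as 24 and must finish by 25.
Slack of Balance = 17 − 16 = 1 day.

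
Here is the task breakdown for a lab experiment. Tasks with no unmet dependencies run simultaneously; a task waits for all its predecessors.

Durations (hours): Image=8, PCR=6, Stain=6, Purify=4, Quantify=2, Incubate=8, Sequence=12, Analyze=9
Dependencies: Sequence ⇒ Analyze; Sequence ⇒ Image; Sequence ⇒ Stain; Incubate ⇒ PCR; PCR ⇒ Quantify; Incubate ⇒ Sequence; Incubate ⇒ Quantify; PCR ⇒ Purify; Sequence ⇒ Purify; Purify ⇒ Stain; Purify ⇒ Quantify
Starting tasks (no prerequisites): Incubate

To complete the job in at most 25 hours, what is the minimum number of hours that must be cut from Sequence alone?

5

Current finish: 30 hours; target: 25.
Sequence is on every critical path, so each hour cut from Sequence cuts the finish by one (this holds down to a finish of 24).
Need 30 − 25 = 5 hours off Sequence → Sequence becomes 7 hours, finish becomes 25.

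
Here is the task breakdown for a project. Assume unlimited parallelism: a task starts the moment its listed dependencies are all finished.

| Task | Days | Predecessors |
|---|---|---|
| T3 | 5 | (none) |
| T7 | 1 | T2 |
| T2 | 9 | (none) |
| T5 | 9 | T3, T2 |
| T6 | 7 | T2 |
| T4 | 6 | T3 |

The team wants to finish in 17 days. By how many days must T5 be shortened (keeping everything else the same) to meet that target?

1

Current finish: 18 days; target: 17.
T5 is on every critical path, so each day cut from T5 cuts the finish by one (this holds down to a finish of 16).
Need 18 − 17 = 1 day off T5 → T5 becomes 8 days, finish becomes 17.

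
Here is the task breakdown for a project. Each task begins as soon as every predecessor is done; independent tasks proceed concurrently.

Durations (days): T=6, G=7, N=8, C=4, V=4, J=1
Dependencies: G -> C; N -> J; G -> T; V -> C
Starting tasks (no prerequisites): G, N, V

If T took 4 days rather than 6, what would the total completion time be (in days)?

11

Critical path before the change: G→T = 7+6 = 13 giving 13 days.
Since T is critical, the -2 change carries straight to that chain (now 11 days).
Now G→C = 7+4 = 11 is longest, so the finish becomes 11 days.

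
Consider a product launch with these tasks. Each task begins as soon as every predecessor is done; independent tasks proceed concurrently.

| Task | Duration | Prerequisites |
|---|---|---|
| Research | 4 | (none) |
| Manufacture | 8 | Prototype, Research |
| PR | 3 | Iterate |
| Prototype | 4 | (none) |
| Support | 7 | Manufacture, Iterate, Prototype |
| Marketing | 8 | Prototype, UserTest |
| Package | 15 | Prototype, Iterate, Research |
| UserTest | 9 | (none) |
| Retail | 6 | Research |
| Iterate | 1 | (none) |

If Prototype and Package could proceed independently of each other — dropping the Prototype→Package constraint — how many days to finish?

19

With the dependency in place, Research→Manufacture→Support = 4+8+7 = 19 sets the finish at 19 days.
Dropping Prototype→Package doesn't change Package's earliest start (4); another predecessor still binds.
After: Research→Manufacture→Support = 4+8+7 = 19 → 19 days.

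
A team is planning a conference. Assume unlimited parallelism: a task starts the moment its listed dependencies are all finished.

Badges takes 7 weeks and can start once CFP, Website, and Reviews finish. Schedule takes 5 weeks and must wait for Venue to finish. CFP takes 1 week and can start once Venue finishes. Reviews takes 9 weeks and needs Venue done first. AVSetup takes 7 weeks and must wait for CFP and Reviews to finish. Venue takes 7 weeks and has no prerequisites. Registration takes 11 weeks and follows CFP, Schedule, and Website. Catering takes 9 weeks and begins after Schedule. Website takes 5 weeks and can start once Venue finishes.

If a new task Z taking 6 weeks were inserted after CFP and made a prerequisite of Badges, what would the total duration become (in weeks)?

23

Originally the schedule takes 23 weeks.
With Z inserted, Badges now waits for max(CFP, Website, Reviews, Z).
New critical path: Venue→Reviews→AVSetup = 7+9+7 = 23 ⇒ 23 weeks.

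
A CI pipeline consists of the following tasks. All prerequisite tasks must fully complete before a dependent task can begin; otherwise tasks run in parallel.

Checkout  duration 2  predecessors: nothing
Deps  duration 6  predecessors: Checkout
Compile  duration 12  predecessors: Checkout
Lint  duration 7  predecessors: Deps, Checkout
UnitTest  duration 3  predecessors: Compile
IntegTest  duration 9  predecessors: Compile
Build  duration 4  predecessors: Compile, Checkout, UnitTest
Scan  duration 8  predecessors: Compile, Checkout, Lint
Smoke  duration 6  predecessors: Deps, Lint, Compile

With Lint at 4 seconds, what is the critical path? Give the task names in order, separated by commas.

The binding path is Checkout→Deps→Lint→Scan = 2+6+7+8 = 23; finish at 23 seconds.
Since Lint is critical, the -3 change carries straight to that chain (now 20 seconds).
New critical path: Checkout→Compile→IntegTest = 2+12+9 = 23 ⇒ 23 seconds.

Checkout, Compile, IntegTest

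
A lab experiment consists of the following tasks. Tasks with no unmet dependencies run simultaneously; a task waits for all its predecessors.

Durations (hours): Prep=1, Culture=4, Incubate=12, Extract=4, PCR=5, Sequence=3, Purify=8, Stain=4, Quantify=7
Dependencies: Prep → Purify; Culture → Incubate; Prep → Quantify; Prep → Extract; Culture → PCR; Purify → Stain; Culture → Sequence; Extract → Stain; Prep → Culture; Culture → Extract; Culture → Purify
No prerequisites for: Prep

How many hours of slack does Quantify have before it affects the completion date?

9

Prep→Culture→Incubate = 1+4+12 = 17 sets the makespan at 17 hours.
Quantify finishes as early as 8 and must finish by 17.
Float = 17 − 8 = 9.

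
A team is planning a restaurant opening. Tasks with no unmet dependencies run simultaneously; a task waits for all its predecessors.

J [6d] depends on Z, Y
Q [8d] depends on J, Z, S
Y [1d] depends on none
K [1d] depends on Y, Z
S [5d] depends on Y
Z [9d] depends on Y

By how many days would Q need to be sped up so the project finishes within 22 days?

2

Current finish: 24 days; target: 22.
Q is on every critical path, so each day cut from Q cuts the finish by one (this holds down to a finish of 17).
Need 24 − 22 = 2 days off Q → Q becomes 6 days, finish becomes 22.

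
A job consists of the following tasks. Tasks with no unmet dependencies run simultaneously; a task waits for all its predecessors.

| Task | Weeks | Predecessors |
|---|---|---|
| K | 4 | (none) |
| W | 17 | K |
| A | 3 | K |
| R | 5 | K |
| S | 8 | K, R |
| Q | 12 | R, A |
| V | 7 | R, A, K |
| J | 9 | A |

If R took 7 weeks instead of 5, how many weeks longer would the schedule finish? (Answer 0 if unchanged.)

2

Actual critical path: K→R→Q = 4+5+12 = 21 ⇒ 21 weeks.
R is on the critical path; changing it to 7 makes that path 23 weeks.
No other chain overtakes it, so the finish is 23 weeks.
Change in finish: 23 − 21 = +2 weeks.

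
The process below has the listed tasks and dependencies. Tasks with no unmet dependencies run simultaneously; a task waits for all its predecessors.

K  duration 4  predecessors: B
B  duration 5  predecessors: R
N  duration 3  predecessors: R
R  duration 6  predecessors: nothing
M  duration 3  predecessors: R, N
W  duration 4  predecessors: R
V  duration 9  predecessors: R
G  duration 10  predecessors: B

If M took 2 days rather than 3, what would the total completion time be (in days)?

As given, the longest chain is R→B→G = 6+5+10 = 21, so the finish is 21 days.
M has 9 days of float (longest path through it is 12).
The critical path is still R→B→G; finish is now 21 days.

21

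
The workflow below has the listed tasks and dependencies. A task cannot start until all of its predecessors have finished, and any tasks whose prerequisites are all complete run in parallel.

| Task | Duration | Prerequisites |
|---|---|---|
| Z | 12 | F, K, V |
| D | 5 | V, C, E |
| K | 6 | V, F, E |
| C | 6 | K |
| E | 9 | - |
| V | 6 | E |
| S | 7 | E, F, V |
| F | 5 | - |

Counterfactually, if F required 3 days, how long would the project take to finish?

33

As given, the longest chain is E→V→K→Z = 9+6+6+12 = 33, so the finish is 33 days.
F is off the critical path — its longest chain is 23 days, giving 10 of slack.
That remains the longest chain; total 33 days.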